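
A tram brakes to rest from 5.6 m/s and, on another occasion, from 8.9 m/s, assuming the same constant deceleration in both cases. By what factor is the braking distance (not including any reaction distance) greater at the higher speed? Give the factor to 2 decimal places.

Braking distance d = v²/(2a), so with a fixed, d ∝ v².
Factor = (8.9/5.6)² = 1.5893² = 2.5259.

Factor ≈ 2.53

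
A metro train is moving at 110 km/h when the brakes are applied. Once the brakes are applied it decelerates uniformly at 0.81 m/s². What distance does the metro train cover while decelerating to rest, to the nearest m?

Braking distance ≈ 576 m

110 km/h ÷ 3.6 = 30.5556 m/s.
Braking distance = v²/(2a) = 30.5556² / (2 × 0.810) = 933.645 / 1.620 = 576.324 m.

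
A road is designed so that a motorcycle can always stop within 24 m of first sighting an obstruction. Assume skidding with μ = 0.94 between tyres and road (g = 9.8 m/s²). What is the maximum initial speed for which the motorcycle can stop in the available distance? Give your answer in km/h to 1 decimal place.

Maximum speed ≈ 75.7 km/h

a = μg = 0.94 × 9.8 = 9.212 m/s².
v²/(2a) = d ⇒ v = √(2 × 9.212 × 24) = √442.18 = 21.0281 m/s.
21.0281 m/s × 3.6 = 75.701 km/h.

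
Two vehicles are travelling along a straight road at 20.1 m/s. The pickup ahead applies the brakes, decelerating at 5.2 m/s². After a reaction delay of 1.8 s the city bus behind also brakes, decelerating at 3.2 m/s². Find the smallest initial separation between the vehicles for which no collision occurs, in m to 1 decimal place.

Leader travels v²/(2a_L) = 404.010 / 10.400 = 38.847 m before stopping.
Follower covers v·t_r = 20.1000 × 1.8 = 36.180 m while reacting, then v²/(2a_F) = 404.010 / 6.400 = 63.127 m while braking, for a total of 36.180 + 63.127 = 99.307 m.
Since a_F ≤ a_L and the follower starts braking later, the follower is never slower than the leader, so the closest approach is when both have stopped.
Minimum gap = 99.307 − 38.847 = 60.460 m.

Minimum gap ≈ 60.5 m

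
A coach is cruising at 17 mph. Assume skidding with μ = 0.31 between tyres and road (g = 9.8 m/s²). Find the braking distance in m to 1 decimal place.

17 mph × 0.44704 = 7.5997 m/s.
a = μg = 0.31 × 9.8 = 3.038 m/s².
Braking distance = v²/(2a) = 7.5997² / (2 × 3.038) = 57.755 / 6.076 = 9.505 m.

Braking distance ≈ 9.5 m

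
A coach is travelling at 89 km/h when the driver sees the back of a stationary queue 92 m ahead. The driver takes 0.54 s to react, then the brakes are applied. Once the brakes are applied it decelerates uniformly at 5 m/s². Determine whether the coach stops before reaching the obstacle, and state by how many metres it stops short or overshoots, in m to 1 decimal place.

89 km/h ÷ 3.6 = 24.7222 m/s.
Reaction distance = 24.7222 × 0.54 = 13.350 m.
Braking distance = v²/(2a) = 611.187 / 10.000 = 61.119 m.
Total stopping distance = 13.350 + 61.119 = 74.469 m, vs 92 m available — it stops with 92 − 74.469 = 17.531 m to spare.

Yes — it stops 17.5 m short of the obstacle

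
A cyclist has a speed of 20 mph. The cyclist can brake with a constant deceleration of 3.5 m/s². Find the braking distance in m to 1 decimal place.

20 mph × 0.44704 = 8.9408 m/s.
Braking distance = v²/(2a) = 8.9408² / (2 × 3.500) = 79.938 / 7.000 = 11.420 m.

Braking distance ≈ 11.4 m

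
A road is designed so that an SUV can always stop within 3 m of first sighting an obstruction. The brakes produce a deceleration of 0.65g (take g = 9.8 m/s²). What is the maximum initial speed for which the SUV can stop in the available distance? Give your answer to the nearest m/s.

Maximum speed ≈ 6 m/s

a = 0.65 × 9.8 = 6.370 m/s².
v²/(2a) = d ⇒ v = √(2 × 6.370 × 3) = √38.22 = 6.1822 m/s.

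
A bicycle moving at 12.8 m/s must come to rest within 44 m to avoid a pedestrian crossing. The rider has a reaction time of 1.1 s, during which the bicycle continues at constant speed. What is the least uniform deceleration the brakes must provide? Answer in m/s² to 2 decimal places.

Required deceleration ≈ 2.74 m/s²

Distance covered during reaction = 12.8000 × 1.1 = 14.080 m.
Distance available for braking: 44 − 14.080 = 29.920 m.
v² = 2a·d ⇒ a = v²/(2d) = 12.8000² / (2 × 29.920) = 163.840 / 59.840 = 2.7380 m/s².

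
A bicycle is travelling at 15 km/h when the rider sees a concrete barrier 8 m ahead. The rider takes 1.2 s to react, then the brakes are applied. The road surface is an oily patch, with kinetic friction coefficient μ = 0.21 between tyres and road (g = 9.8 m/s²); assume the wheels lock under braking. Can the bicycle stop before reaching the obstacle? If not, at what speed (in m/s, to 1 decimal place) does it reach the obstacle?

15 km/h ÷ 3.6 = 4.1667 m/s.
a = μg = 0.21 × 9.8 = 2.058 m/s².
Reaction distance = 4.1667 × 1.2 = 5.000 m.
Braking distance needed to stop: v²/(2a) = 17.361 / 4.116 = 4.218 m, so total needed = 5.000 + 4.218 = 9.218 m > 8 m — it cannot stop.
Distance remaining when braking begins: 8 − 5.000 = 3.000 m.
v² = v₀² − 2a·d = 17.361 − 2 × 2.058 × 3.000 = 5.013 m²/s².
v = √5.013 = 2.239 m/s.

No — it strikes the obstacle at 2.2 m/s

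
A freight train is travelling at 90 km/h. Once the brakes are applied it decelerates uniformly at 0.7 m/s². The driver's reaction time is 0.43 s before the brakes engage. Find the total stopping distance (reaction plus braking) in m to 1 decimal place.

Total stopping distance ≈ 457.2 m

90 km/h ÷ 3.6 = 25.0000 m/s.
Reaction distance = v·t_r = 25.0000 × 0.43 = 10.750 m.
Braking distance = v²/(2a) = 25.0000² / (2 × 0.700) = 625.000 / 1.400 = 446.429 m.
Total = 10.750 + 446.429 = 457.179 m.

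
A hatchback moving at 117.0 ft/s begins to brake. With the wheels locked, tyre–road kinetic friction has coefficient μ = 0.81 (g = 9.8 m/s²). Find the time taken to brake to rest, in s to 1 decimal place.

117 ft/s × 0.3048 = 35.6616 m/s.
a = μg = 0.81 × 9.8 = 7.938 m/s².
Braking time = v/a = 35.6616 / 7.938 = 4.493 s.

Braking time ≈ 4.5 s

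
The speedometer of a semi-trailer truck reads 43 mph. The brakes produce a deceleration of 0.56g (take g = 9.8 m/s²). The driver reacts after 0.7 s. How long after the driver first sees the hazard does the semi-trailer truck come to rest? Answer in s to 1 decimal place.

Total time ≈ 4.2 s

43 mph × 0.44704 = 19.2227 m/s.
a = 0.56 × 9.8 = 5.488 m/s².
Braking time = v/a = 19.2227 / 5.488 = 3.503 s.
Total = 0.7 + 3.503 = 4.203 s.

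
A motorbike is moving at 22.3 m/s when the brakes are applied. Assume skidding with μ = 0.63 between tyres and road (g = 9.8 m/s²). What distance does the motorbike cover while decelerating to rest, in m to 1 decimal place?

Braking distance ≈ 40.3 m

a = μg = 0.63 × 9.8 = 6.174 m/s².
Braking distance = v²/(2a) = 22.3000² / (2 × 6.174) = 497.290 / 12.348 = 40.273 m.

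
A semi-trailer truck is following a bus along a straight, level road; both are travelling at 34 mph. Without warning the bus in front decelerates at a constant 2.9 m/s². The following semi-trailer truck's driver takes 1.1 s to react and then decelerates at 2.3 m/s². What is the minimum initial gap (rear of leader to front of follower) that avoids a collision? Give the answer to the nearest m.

Minimum gap ≈ 27 m

34 mph × 0.44704 = 15.1994 m/s.
Leader travels v²/(2a_L) = 231.022 / 5.800 = 39.831 m before stopping.
Follower covers v·t_r = 15.1994 × 1.1 = 16.719 m while reacting, then v²/(2a_F) = 231.022 / 4.600 = 50.222 m while braking, for a total of 16.719 + 50.222 = 66.941 m.
Since a_F ≤ a_L and the follower starts braking later, the follower is never slower than the leader, so the closest approach is when both have stopped.
Minimum gap = 66.941 − 39.831 = 27.110 m.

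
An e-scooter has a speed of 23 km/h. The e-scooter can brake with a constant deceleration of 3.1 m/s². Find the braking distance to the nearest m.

23 km/h ÷ 3.6 = 6.3889 m/s.
Braking distance = v²/(2a) = 6.3889² / (2 × 3.100) = 40.818 / 6.200 = 6.584 m.

Braking distance ≈ 7 m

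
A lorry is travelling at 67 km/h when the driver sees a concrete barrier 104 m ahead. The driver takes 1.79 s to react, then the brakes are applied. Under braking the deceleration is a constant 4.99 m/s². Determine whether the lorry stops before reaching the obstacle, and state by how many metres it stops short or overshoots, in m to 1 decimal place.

67 km/h ÷ 3.6 = 18.6111 m/s.
Reaction distance = 18.6111 × 1.79 = 33.314 m.
Braking distance = v²/(2a) = 346.373 / 9.980 = 34.707 m.
Total stopping distance = 33.314 + 34.707 = 68.021 m, vs 104 m available — it stops with 104 − 68.021 = 35.979 m to spare.

Yes — it stops 36.0 m short of the obstacle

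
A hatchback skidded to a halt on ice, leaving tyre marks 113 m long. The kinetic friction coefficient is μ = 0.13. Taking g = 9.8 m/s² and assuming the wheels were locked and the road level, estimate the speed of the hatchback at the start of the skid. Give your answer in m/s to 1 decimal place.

Initial speed ≈ 17.0 m/s

Deceleration a = μg = 0.13 × 9.8 = 1.274 m/s².
v = √(2a·d) = √(2 × 1.274 × 113) = √287.924 = 16.9683 m/s.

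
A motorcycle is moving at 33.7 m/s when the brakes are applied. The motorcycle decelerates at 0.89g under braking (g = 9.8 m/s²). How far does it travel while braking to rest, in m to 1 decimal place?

Braking distance ≈ 65.1 m

a = 0.89 × 9.8 = 8.722 m/s².
Braking distance = v²/(2a) = 33.7000² / (2 × 8.722) = 1135.690 / 17.444 = 65.105 m.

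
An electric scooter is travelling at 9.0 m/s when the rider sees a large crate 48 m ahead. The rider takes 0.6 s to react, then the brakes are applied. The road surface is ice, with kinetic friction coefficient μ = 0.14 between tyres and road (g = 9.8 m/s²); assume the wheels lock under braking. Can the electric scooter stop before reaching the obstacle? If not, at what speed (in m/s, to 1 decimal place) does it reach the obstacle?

Yes — it stops about 13.1 m short of the obstacle, so it never reaches it

a = μg = 0.14 × 9.8 = 1.372 m/s².
Reaction distance = 9.0000 × 0.6 = 5.400 m.
Braking distance = v²/(2a) = 81.000 / 2.744 = 29.519 m.
Total stopping distance = 5.400 + 29.519 = 34.919 m, vs 48 m available — it stops with 48 − 34.919 = 13.081 m to spare.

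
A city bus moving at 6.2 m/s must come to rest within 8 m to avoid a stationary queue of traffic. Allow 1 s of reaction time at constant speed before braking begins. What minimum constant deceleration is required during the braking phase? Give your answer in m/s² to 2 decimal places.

Distance covered during reaction = 6.2000 × 1 = 6.200 m.
Distance available for braking: 8 − 6.200 = 1.800 m.
v² = 2a·d ⇒ a = v²/(2d) = 6.2000² / (2 × 1.800) = 38.440 / 3.600 = 10.6778 m/s².

Required deceleration ≈ 10.68 m/s²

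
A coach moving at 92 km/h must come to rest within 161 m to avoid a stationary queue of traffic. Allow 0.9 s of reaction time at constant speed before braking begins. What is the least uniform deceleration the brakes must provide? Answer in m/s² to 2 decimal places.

Required deceleration ≈ 2.37 m/s²

92 km/h ÷ 3.6 = 25.5556 m/s.
Distance covered during reaction = 25.5556 × 0.9 = 23.000 m.
Distance available for braking: 161 − 23.000 = 138.000 m.
v² = 2a·d ⇒ a = v²/(2d) = 25.5556² / (2 × 138.000) = 653.089 / 276.000 = 2.3663 m/s².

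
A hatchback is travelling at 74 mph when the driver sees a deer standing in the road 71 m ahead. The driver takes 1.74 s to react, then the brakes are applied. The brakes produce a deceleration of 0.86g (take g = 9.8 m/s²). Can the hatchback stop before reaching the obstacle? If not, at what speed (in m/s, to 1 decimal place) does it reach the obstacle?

74 mph × 0.44704 = 33.0810 m/s.
a = 0.86 × 9.8 = 8.428 m/s².
Reaction distance = 33.0810 × 1.74 = 57.561 m.
Braking distance needed to stop: v²/(2a) = 1094.353 / 16.856 = 64.924 m, so total needed = 57.561 + 64.924 = 122.485 m > 71 m — it cannot stop.
Distance remaining when braking begins: 71 − 57.561 = 13.439 m.
v² = v₀² − 2a·d = 1094.353 − 2 × 8.428 × 13.439 = 867.825 m²/s².
v = √867.825 = 29.459 m/s.

No — it strikes the obstacle at 29.5 m/s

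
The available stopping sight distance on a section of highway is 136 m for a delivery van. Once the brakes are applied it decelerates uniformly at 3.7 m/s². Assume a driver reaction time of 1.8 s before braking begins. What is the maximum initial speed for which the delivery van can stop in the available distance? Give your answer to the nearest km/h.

Stopping distance: v·t_r + v²/(2a) = 136 with t_r = 1.8 s and a = 3.700 m/s².
So v² + 13.320 v − 1006.40 = 0.
Positive root: v = −a·t_r + √((a·t_r)² + 2a·d) = −6.660 + √(44.356 + 1006.40) = 25.7554 m/s.
25.7554 m/s × 3.6 = 92.719 km/h.

Maximum speed ≈ 93 km/h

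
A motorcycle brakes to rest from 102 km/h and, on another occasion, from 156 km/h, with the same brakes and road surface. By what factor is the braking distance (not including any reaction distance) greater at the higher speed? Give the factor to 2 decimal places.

Braking distance d = v²/(2a), so with a fixed, d ∝ v².
Factor = (156/102)² = 1.5294² = 2.3391.

Factor ≈ 2.34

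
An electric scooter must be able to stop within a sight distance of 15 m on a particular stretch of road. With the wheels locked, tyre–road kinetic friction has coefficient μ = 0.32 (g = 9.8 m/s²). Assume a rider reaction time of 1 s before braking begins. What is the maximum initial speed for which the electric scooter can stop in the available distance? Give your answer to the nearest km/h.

a = μg = 0.32 × 9.8 = 3.136 m/s².
Stopping distance: v·t_r + v²/(2a) = 15 with t_r = 1 s and a = 3.136 m/s².
So v² + 6.272 v − 94.08 = 0.
Positive root: v = −a·t_r + √((a·t_r)² + 2a·d) = −3.136 + √(9.834 + 94.08) = 7.0578 m/s.
7.0578 m/s × 3.6 = 25.408 km/h.

Maximum speed ≈ 25 km/h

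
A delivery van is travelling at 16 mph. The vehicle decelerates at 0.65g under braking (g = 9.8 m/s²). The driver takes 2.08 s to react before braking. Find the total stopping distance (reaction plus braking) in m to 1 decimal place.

16 mph × 0.44704 = 7.1526 m/s.
a = 0.65 × 9.8 = 6.370 m/s².
Reaction distance = v·t_r = 7.1526 × 2.08 = 14.877 m.
Braking distance = v²/(2a) = 7.1526² / (2 × 6.370) = 51.160 / 12.740 = 4.016 m.
Total = 14.877 + 4.016 = 18.893 m.

Total stopping distance ≈ 18.9 m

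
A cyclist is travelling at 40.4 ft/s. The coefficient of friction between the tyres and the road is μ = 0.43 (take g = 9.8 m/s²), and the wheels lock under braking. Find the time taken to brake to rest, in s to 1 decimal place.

Braking time ≈ 2.9 s

40.4 ft/s × 0.3048 = 12.3139 m/s.
a = μg = 0.43 × 9.8 = 4.214 m/s².
Braking time = v/a = 12.3139 / 4.214 = 2.922 s.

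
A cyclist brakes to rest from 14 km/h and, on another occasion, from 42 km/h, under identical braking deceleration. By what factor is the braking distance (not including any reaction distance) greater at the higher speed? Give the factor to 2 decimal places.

Factor ≈ 9.00

Braking distance d = v²/(2a), so with a fixed, d ∝ v².
Factor = (42/14)² = 3.0000² = 9.0000.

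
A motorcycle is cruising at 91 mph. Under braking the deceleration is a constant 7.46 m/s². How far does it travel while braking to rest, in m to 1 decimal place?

91 mph × 0.44704 = 40.6806 m/s.
Braking distance = v²/(2a) = 40.6806² / (2 × 7.460) = 1654.911 / 14.920 = 110.919 m.

Braking distance ≈ 110.9 m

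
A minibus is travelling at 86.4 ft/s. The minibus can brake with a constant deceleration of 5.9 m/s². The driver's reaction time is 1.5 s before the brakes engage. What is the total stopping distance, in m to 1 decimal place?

86.4 ft/s × 0.3048 = 26.3347 m/s.
Reaction distance = v·t_r = 26.3347 × 1.5 = 39.502 m.
Braking distance = v²/(2a) = 26.3347² / (2 × 5.900) = 693.516 / 11.800 = 58.773 m.
Total = 39.502 + 58.773 = 98.275 m.

Total stopping distance ≈ 98.3 m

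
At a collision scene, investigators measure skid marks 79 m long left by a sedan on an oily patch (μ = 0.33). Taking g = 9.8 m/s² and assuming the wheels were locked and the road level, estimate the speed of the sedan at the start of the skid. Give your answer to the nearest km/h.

Deceleration a = μg = 0.33 × 9.8 = 3.234 m/s².
v = √(2a·d) = √(2 × 3.234 × 79) = √510.972 = 22.6047 m/s.
= 22.6047 × 3.6 = 81.377 km/h.

Initial speed ≈ 81 km/h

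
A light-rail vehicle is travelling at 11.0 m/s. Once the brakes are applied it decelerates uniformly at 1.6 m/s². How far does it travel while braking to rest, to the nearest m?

Braking distance = v²/(2a) = 11.0000² / (2 × 1.600) = 121.000 / 3.200 = 37.812 m.

Braking distance ≈ 38 m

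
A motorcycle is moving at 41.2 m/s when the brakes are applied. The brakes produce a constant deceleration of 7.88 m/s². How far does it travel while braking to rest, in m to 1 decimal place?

Braking distance ≈ 107.7 m

Braking distance = v²/(2a) = 41.2000² / (2 × 7.880) = 1697.440 / 15.760 = 107.706 m.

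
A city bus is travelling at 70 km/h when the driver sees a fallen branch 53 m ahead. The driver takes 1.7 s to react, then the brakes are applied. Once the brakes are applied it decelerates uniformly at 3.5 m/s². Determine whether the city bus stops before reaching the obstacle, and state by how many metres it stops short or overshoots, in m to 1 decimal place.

No — it overshoots by 34.1 m

70 km/h ÷ 3.6 = 19.4444 m/s.
Reaction distance = 19.4444 × 1.7 = 33.055 m.
Braking distance = v²/(2a) = 378.085 / 7.000 = 54.012 m.
Total stopping distance = 33.055 + 54.012 = 87.067 m, vs 53 m available — it cannot stop in time and overshoots by 87.067 − 53 = 34.067 m.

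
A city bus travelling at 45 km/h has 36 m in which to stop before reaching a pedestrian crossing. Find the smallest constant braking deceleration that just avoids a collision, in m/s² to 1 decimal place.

45 km/h ÷ 3.6 = 12.5000 m/s.
v² = 2a·d ⇒ a = v²/(2d) = 12.5000² / (2 × 36.000) = 156.250 / 72.000 = 2.1701 m/s².

Required deceleration ≈ 2.2 m/s²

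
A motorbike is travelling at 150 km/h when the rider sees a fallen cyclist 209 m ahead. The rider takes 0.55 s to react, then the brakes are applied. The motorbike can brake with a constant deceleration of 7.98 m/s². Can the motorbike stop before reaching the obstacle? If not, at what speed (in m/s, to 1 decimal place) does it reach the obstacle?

Yes — it stops about 77.3 m short of the obstacle, so it never reaches it

150 km/h ÷ 3.6 = 41.6667 m/s.
Reaction distance = 41.6667 × 0.55 = 22.917 m.
Braking distance = v²/(2a) = 1736.114 / 15.960 = 108.779 m.
Total stopping distance = 22.917 + 108.779 = 131.696 m, vs 209 m available — it stops with 209 − 131.696 = 77.304 m to spare.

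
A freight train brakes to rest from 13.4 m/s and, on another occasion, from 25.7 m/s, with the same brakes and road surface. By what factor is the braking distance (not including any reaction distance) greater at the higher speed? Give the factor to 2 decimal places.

Factor ≈ 3.68

Braking distance d = v²/(2a), so with a fixed, d ∝ v².
Factor = (25.7/13.4)² = 1.9179² = 3.6783.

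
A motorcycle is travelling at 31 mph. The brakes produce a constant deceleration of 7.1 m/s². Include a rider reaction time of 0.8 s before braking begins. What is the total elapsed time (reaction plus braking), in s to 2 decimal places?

31 mph × 0.44704 = 13.8582 m/s.
Braking time = v/a = 13.8582 / 7.100 = 1.952 s.
Total = 0.8 + 1.952 = 2.752 s.

Total time ≈ 2.75 s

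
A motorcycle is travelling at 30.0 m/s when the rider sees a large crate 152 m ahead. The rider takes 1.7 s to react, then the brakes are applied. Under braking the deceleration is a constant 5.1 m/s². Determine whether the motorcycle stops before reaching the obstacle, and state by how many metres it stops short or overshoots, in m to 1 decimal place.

Yes — it stops 12.8 m short of the obstacle

Reaction distance = 30.0000 × 1.7 = 51.000 m.
Braking distance = v²/(2a) = 900.000 / 10.200 = 88.235 m.
Total stopping distance = 51.000 + 88.235 = 139.235 m, vs 152 m available — it stops with 152 − 139.235 = 12.765 m to spare.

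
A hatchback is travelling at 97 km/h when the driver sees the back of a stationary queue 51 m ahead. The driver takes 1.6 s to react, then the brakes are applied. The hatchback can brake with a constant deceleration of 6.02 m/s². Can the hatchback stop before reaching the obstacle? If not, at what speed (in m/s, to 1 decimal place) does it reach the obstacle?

97 km/h ÷ 3.6 = 26.9444 m/s.
Reaction distance = 26.9444 × 1.6 = 43.111 m.
Braking distance needed to stop: v²/(2a) = 726.001 / 12.040 = 60.299 m, so total needed = 43.111 + 60.299 = 103.410 m > 51 m — it cannot stop.
Distance remaining when braking begins: 51 − 43.111 = 7.889 m.
v² = v₀² − 2a·d = 726.001 − 2 × 6.020 × 7.889 = 631.017 m²/s².
v = √631.017 = 25.120 m/s.

No — it strikes the obstacle at 25.1 m/s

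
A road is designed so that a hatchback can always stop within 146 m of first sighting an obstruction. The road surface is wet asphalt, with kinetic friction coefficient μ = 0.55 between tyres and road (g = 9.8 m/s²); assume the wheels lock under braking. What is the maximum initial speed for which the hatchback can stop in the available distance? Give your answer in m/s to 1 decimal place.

Maximum speed ≈ 39.7 m/s

a = μg = 0.55 × 9.8 = 5.390 m/s².
v²/(2a) = d ⇒ v = √(2 × 5.390 × 146) = √1573.88 = 39.6722 m/s.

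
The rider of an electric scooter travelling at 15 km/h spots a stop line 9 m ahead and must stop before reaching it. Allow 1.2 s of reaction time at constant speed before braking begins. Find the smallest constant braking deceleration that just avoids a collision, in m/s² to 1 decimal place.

Required deceleration ≈ 2.2 m/s²

15 km/h ÷ 3.6 = 4.1667 m/s.
Distance covered during reaction = 4.1667 × 1.2 = 5.000 m.
Distance available for braking: 9 − 5.000 = 4.000 m.
v² = 2a·d ⇒ a = v²/(2d) = 4.1667² / (2 × 4.000) = 17.361 / 8.000 = 2.1701 m/s².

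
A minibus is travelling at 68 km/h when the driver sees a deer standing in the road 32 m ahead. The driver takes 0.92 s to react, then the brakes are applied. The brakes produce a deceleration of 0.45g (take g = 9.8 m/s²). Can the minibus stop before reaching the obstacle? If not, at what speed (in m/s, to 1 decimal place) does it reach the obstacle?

68 km/h ÷ 3.6 = 18.8889 m/s.
a = 0.45 × 9.8 = 4.410 m/s².
Reaction distance = 18.8889 × 0.92 = 17.378 m.
Braking distance needed to stop: v²/(2a) = 356.791 / 8.820 = 40.452 m, so total needed = 17.378 + 40.452 = 57.830 m > 32 m — it cannot stop.
Distance remaining when braking begins: 32 − 17.378 = 14.622 m.
v² = v₀² − 2a·d = 356.791 − 2 × 4.410 × 14.622 = 227.825 m²/s².
v = √227.825 = 15.094 m/s.

No — it strikes the obstacle at 15.1 m/s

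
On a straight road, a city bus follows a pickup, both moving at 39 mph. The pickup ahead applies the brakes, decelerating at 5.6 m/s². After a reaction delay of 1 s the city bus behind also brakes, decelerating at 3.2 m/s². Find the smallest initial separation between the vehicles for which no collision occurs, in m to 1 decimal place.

39 mph × 0.44704 = 17.4346 m/s.
Leader travels v²/(2a_L) = 303.965 / 11.200 = 27.140 m before stopping.
Follower covers v·t_r = 17.4346 × 1 = 17.435 m while reacting, then v²/(2a_F) = 303.965 / 6.400 = 47.495 m while braking, for a total of 17.435 + 47.495 = 64.930 m.
Since a_F ≤ a_L and the follower starts braking later, the follower is never slower than the leader, so the closest approach is when both have stopped.
Minimum gap = 64.930 − 27.140 = 37.790 m.

Minimum gap ≈ 37.8 m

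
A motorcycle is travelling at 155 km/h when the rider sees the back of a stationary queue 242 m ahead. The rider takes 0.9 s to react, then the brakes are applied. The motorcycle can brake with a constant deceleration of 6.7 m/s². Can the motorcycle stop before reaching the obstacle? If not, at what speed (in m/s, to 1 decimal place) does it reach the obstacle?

Yes — it stops about 64.9 m short of the obstacle, so it never reaches it

155 km/h ÷ 3.6 = 43.0556 m/s.
Reaction distance = 43.0556 × 0.9 = 38.750 m.
Braking distance = v²/(2a) = 1853.785 / 13.400 = 138.342 m.
Total stopping distance = 38.750 + 138.342 = 177.092 m, vs 242 m available — it stops with 242 − 177.092 = 64.908 m to spare.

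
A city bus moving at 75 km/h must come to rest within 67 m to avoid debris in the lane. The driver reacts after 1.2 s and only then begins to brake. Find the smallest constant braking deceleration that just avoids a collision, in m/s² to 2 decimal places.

Required deceleration ≈ 5.17 m/s²

75 km/h ÷ 3.6 = 20.8333 m/s.
Distance covered during reaction = 20.8333 × 1.2 = 25.000 m.
Distance available for braking: 67 − 25.000 = 42.000 m.
v² = 2a·d ⇒ a = v²/(2d) = 20.8333² / (2 × 42.000) = 434.026 / 84.000 = 5.1670 m/s².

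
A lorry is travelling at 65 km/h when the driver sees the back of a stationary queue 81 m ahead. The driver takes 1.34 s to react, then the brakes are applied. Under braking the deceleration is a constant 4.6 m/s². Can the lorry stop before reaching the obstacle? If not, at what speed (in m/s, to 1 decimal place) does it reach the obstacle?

65 km/h ÷ 3.6 = 18.0556 m/s.
Reaction distance = 18.0556 × 1.34 = 24.195 m.
Braking distance = v²/(2a) = 326.005 / 9.200 = 35.435 m.
Total stopping distance = 24.195 + 35.435 = 59.630 m, vs 81 m available — it stops with 81 − 59.630 = 21.370 m to spare.

Yes — it stops about 21.4 m short of the obstacle, so it never reaches it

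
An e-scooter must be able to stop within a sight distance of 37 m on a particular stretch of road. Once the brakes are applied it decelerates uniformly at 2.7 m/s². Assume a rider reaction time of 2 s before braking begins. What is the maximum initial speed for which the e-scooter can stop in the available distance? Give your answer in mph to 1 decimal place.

Maximum speed ≈ 21.8 mph

Stopping distance: v·t_r + v²/(2a) = 37 with t_r = 2 s and a = 2.700 m/s².
So v² + 10.800 v − 199.80 = 0.
Positive root: v = −a·t_r + √((a·t_r)² + 2a·d) = −5.400 + √(29.160 + 199.80) = 9.7314 m/s.
9.7314 m/s ÷ 0.44704 = 21.769 mph.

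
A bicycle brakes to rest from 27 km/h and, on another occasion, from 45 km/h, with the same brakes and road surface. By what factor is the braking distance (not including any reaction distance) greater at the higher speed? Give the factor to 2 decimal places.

Factor ≈ 2.78

Braking distance d = v²/(2a), so with a fixed, d ∝ v².
Factor = (45/27)² = 1.6667² = 2.7779.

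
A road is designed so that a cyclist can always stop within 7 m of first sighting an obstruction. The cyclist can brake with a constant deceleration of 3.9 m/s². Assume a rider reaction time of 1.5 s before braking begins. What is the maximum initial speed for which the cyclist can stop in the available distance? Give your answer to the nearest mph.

Stopping distance: v·t_r + v²/(2a) = 7 with t_r = 1.5 s and a = 3.900 m/s².
So v² + 11.700 v − 54.60 = 0.
Positive root: v = −a·t_r + √((a·t_r)² + 2a·d) = −5.850 + √(34.222 + 54.60) = 3.5745 m/s.
3.5745 m/s ÷ 0.44704 = 7.996 mph.

Maximum speed ≈ 8 mph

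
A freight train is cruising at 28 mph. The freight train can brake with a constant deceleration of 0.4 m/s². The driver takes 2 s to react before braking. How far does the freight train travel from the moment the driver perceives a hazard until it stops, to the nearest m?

Total stopping distance ≈ 221 m

28 mph × 0.44704 = 12.5171 m/s.
Reaction distance = v·t_r = 12.5171 × 2 = 25.034 m.
Braking distance = v²/(2a) = 12.5171² / (2 × 0.400) = 156.678 / 0.800 = 195.847 m.
Total = 25.034 + 195.847 = 220.881 m.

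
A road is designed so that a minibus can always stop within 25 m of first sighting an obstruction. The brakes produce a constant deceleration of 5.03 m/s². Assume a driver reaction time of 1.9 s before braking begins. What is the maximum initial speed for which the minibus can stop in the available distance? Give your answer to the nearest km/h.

Stopping distance: v·t_r + v²/(2a) = 25 with t_r = 1.9 s and a = 5.030 m/s².
So v² + 19.114 v − 251.50 = 0.
Positive root: v = −a·t_r + √((a·t_r)² + 2a·d) = −9.557 + √(91.336 + 251.50) = 8.9588 m/s.
8.9588 m/s × 3.6 = 32.252 km/h.

Maximum speed ≈ 32 km/h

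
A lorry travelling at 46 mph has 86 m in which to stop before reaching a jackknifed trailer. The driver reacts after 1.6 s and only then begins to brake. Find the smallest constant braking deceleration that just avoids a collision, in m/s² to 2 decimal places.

Required deceleration ≈ 3.98 m/s²

46 mph × 0.44704 = 20.5638 m/s.
Distance covered during reaction = 20.5638 × 1.6 = 32.902 m.
Distance available for braking: 86 − 32.902 = 53.098 m.
v² = 2a·d ⇒ a = v²/(2d) = 20.5638² / (2 × 53.098) = 422.870 / 106.196 = 3.9820 m/s².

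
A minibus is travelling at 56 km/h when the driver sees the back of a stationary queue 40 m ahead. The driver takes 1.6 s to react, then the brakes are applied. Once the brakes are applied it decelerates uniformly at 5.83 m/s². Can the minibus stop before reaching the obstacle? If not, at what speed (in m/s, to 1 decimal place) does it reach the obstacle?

56 km/h ÷ 3.6 = 15.5556 m/s.
Reaction distance = 15.5556 × 1.6 = 24.889 m.
Braking distance needed to stop: v²/(2a) = 241.977 / 11.660 = 20.753 m, so total needed = 24.889 + 20.753 = 45.642 m > 40 m — it cannot stop.
Distance remaining when braking begins: 40 − 24.889 = 15.111 m.
v² = v₀² − 2a·d = 241.977 − 2 × 5.830 × 15.111 = 65.783 m²/s².
v = √65.783 = 8.111 m/s.

No — it strikes the obstacle at 8.1 m/s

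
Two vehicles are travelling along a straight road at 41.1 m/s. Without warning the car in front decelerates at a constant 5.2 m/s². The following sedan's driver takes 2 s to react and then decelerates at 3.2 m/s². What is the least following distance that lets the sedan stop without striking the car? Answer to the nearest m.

Minimum gap ≈ 184 m

Leader travels v²/(2a_L) = 1689.210 / 10.400 = 162.424 m before stopping.
Follower covers v·t_r = 41.1000 × 2 = 82.200 m while reacting, then v²/(2a_F) = 1689.210 / 6.400 = 263.939 m while braking, for a total of 82.200 + 263.939 = 346.139 m.
Since a_F ≤ a_L and the follower starts braking later, the follower is never slower than the leader, so the closest approach is when both have stopped.
Minimum gap = 346.139 − 162.424 = 183.715 m.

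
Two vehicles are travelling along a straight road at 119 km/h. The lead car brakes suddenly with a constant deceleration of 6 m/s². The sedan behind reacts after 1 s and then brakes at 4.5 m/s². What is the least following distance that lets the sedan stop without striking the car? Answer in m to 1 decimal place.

Minimum gap ≈ 63.4 m

119 km/h ÷ 3.6 = 33.0556 m/s.
Leader travels v²/(2a_L) = 1092.673 / 12.000 = 91.056 m before stopping.
Follower covers v·t_r = 33.0556 × 1 = 33.056 m while reacting, then v²/(2a_F) = 1092.673 / 9.000 = 121.408 m while braking, for a total of 33.056 + 121.408 = 154.464 m.
Since a_F ≤ a_L and the follower starts braking later, the follower is never slower than the leader, so the closest approach is when both have stopped.
Minimum gap = 154.464 − 91.056 = 63.408 m.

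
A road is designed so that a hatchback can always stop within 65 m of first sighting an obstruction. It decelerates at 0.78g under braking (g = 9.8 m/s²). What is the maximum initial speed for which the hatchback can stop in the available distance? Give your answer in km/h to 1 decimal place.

Maximum speed ≈ 113.5 km/h

a = 0.78 × 9.8 = 7.644 m/s².
v²/(2a) = d ⇒ v = √(2 × 7.644 × 65) = √993.72 = 31.5233 m/s.
31.5233 m/s × 3.6 = 113.484 km/h.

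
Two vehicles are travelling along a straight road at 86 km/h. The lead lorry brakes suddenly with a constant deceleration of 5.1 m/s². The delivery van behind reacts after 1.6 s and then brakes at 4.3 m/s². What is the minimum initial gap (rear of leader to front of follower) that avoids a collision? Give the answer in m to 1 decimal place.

Minimum gap ≈ 48.6 m

86 km/h ÷ 3.6 = 23.8889 m/s.
Leader travels v²/(2a_L) = 570.680 / 10.200 = 55.949 m before stopping.
Follower covers v·t_r = 23.8889 × 1.6 = 38.222 m while reacting, then v²/(2a_F) = 570.680 / 8.600 = 66.358 m while braking, for a total of 38.222 + 66.358 = 104.580 m.
Since a_F ≤ a_L and the follower starts braking later, the follower is never slower than the leader, so the closest approach is when both have stopped.
Minimum gap = 104.580 − 55.949 = 48.631 m.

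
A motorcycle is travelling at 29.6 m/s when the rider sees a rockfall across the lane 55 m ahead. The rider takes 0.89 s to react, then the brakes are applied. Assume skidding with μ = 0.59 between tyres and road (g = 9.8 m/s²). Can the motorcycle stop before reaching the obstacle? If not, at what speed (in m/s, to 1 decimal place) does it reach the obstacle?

No — it strikes the obstacle at 23.3 m/s

a = μg = 0.59 × 9.8 = 5.782 m/s².
Reaction distance = 29.6000 × 0.89 = 26.344 m.
Braking distance needed to stop: v²/(2a) = 876.160 / 11.564 = 75.766 m, so total needed = 26.344 + 75.766 = 102.110 m > 55 m — it cannot stop.
Distance remaining when braking begins: 55 − 26.344 = 28.656 m.
v² = v₀² − 2a·d = 876.160 − 2 × 5.782 × 28.656 = 544.782 m²/s².
v = √544.782 = 23.341 m/s.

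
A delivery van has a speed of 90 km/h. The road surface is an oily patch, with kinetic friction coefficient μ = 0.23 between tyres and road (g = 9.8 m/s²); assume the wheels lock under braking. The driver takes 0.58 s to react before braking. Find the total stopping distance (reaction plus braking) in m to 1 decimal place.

90 km/h ÷ 3.6 = 25.0000 m/s.
a = μg = 0.23 × 9.8 = 2.254 m/s².
Reaction distance = v·t_r = 25.0000 × 0.58 = 14.500 m.
Braking distance = v²/(2a) = 25.0000² / (2 × 2.254) = 625.000 / 4.508 = 138.642 m.
Total = 14.500 + 138.642 = 153.142 m.

Total stopping distance ≈ 153.1 m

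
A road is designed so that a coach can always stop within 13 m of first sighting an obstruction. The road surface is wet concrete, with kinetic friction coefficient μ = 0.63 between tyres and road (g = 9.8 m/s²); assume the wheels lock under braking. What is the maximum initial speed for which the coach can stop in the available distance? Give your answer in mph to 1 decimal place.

a = μg = 0.63 × 9.8 = 6.174 m/s².
v²/(2a) = d ⇒ v = √(2 × 6.174 × 13) = √160.52 = 12.6696 m/s.
12.6696 m/s ÷ 0.44704 = 28.341 mph.

Maximum speed ≈ 28.3 mph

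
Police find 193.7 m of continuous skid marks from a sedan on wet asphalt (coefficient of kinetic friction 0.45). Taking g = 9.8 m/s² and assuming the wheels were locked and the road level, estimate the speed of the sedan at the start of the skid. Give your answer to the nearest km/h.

Deceleration a = μg = 0.45 × 9.8 = 4.410 m/s².
v = √(2a·d) = √(2 × 4.410 × 193.7) = √1708.434 = 41.3332 m/s.
= 41.3332 × 3.6 = 148.800 km/h.

Initial speed ≈ 149 km/h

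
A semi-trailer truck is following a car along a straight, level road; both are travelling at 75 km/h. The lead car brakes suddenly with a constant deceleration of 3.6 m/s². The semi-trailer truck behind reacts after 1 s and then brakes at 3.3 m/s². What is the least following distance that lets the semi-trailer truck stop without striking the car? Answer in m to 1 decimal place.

75 km/h ÷ 3.6 = 20.8333 m/s.
Leader travels v²/(2a_L) = 434.026 / 7.200 = 60.281 m before stopping.
Follower covers v·t_r = 20.8333 × 1 = 20.833 m while reacting, then v²/(2a_F) = 434.026 / 6.600 = 65.762 m while braking, for a total of 20.833 + 65.762 = 86.595 m.
Since a_F ≤ a_L and the follower starts braking later, the follower is never slower than the leader, so the closest approach is when both have stopped.
Minimum gap = 86.595 − 60.281 = 26.314 m.

Minimum gap ≈ 26.3 m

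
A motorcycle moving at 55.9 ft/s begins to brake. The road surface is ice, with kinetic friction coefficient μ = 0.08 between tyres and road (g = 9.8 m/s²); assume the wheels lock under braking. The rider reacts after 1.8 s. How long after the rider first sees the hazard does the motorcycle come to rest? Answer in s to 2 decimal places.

Total time ≈ 23.53 s

55.9 ft/s × 0.3048 = 17.0383 m/s.
a = μg = 0.08 × 9.8 = 0.784 m/s².
Braking time = v/a = 17.0383 / 0.784 = 21.733 s.
Total = 1.8 + 21.733 = 23.533 s.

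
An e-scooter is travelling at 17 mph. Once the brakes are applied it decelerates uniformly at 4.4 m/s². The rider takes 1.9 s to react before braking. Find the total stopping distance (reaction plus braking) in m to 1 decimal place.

17 mph × 0.44704 = 7.5997 m/s.
Reaction distance = v·t_r = 7.5997 × 1.9 = 14.439 m.
Braking distance = v²/(2a) = 7.5997² / (2 × 4.400) = 57.755 / 8.800 = 6.563 m.
Total = 14.439 + 6.563 = 21.002 m.

Total stopping distance ≈ 21.0 m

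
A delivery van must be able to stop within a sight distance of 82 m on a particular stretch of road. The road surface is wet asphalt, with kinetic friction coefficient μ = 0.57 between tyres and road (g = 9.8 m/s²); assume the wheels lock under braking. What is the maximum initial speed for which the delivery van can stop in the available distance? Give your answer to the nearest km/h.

a = μg = 0.57 × 9.8 = 5.586 m/s².
v²/(2a) = d ⇒ v = √(2 × 5.586 × 82) = √916.10 = 30.2671 m/s.
30.2671 m/s × 3.6 = 108.962 km/h.

Maximum speed ≈ 109 km/h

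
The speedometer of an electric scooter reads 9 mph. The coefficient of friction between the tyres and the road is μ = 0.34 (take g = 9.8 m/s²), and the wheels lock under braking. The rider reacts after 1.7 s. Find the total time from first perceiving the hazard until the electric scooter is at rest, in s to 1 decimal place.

Total time ≈ 2.9 s

9 mph × 0.44704 = 4.0234 m/s.
a = μg = 0.34 × 9.8 = 3.332 m/s².
Braking time = v/a = 4.0234 / 3.332 = 1.208 s.
Total = 1.7 + 1.208 = 2.908 s.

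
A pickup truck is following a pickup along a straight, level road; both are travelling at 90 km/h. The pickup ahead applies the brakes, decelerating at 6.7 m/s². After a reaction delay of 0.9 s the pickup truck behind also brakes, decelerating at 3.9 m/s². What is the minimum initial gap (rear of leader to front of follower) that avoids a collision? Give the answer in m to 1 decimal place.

Minimum gap ≈ 56.0 m

90 km/h ÷ 3.6 = 25.0000 m/s.
Leader travels v²/(2a_L) = 625.000 / 13.400 = 46.642 m before stopping.
Follower covers v·t_r = 25.0000 × 0.9 = 22.500 m while reacting, then v²/(2a_F) = 625.000 / 7.800 = 80.128 m while braking, for a total of 22.500 + 80.128 = 102.628 m.
Since a_F ≤ a_L and the follower starts braking later, the follower is never slower than the leader, so the closest approach is when both have stopped.
Minimum gap = 102.628 − 46.642 = 55.986 m.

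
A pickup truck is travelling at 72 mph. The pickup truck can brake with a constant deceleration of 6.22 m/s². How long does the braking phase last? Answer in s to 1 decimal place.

72 mph × 0.44704 = 32.1869 m/s.
Braking time = v/a = 32.1869 / 6.220 = 5.175 s.

Braking time ≈ 5.2 s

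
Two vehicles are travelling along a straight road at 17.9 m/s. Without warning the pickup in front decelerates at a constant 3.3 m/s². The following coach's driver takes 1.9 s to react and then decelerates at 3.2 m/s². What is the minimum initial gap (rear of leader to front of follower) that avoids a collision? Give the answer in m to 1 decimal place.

Minimum gap ≈ 35.5 m

Leader travels v²/(2a_L) = 320.410 / 6.600 = 48.547 m before stopping.
Follower covers v·t_r = 17.9000 × 1.9 = 34.010 m while reacting, then v²/(2a_F) = 320.410 / 6.400 = 50.064 m while braking, for a total of 34.010 + 50.064 = 84.074 m.
Since a_F ≤ a_L and the follower starts braking later, the follower is never slower than the leader, so the closest approach is when both have stopped.
Minimum gap = 84.074 − 48.547 = 35.527 m.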